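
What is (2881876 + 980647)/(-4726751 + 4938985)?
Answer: 3862523/212234 ≈ 18.199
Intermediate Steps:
(2881876 + 980647)/(-4726751 + 4938985) = 3862523/212234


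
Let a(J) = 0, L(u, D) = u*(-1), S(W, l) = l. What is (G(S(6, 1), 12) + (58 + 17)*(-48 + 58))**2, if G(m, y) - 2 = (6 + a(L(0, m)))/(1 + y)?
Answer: 95687524/169 ≈ 5.6620e+5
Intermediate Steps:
L(u, D) = -u
G(m, y) = 2 + 6/(1 + y) (G(m, y) = 2 + (6 + 0)/(1 + y) = 2 + 6/(1 + y))
(G(S(6, 1), 12) + (58 + 17)*(-48 + 58))**2 = (2*(4 + 12)/(1 + 12) + (58 + 17)*(-48 + 58))**2 = (2*16/13 + 75*10)**2 = (2*(1/13)*16 + 750)**2 = (32/13 + 750)**2 = (9782/13)**2 = 95687524/169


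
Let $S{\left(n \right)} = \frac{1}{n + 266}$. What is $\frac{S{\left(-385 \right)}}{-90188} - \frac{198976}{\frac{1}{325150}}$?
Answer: $- \frac{694352769266060799}{10732372} \approx -6.4697 \cdot 10^{10}$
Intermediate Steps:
$S{\left(n \right)} = \frac{1}{266 + n}$
$\frac{S{\left(-385 \right)}}{-90188} - \frac{198976}{\frac{1}{325150}} = \frac{1}{\left(266 - 385\right) \left(-90188\right)} - \frac{198976}{\frac{1}{325150}} = \frac{1}{-119} \left(- \frac{1}{90188}\right) - 198976 \frac{1}{\frac{1}{325150}} = \left(- \frac{1}{119}\right) \left(- \frac{1}{90188}\right) - 64697046400 = \frac{1}{10732372} - 64697046400 = - \frac{694352769266060799}{10732372}$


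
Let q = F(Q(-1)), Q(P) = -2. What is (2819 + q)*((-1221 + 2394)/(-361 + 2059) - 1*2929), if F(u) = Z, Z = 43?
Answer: -2371772313/283 ≈ -8.3808e+6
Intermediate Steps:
F(u) = 43
q = 43
(2819 + q)*((-1221 + 2394)/(-361 + 2059) - 1*2929) = (2819 + 43)*((-1221 + 2394)/(-361 + 2059) - 1*2929) = 2862*(1173/1698 - 2929) = 2862*(1173*(1/1698) - 2929) = 2862*(391/566 - 2929) = 2862*(-1657423/566) = -2371772313/283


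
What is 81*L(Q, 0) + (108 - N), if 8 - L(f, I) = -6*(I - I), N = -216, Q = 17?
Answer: 972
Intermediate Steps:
L(f, I) = 8 (L(f, I) = 8 - (-6)*(I - I) = 8 - (-6)*0 = 8 - 1*0 = 8 + 0 = 8)
81*L(Q, 0) + (108 - N) = 81*8 + (108 - 1*(-216)) = 648 + (108 + 216) = 648 + 324 = 972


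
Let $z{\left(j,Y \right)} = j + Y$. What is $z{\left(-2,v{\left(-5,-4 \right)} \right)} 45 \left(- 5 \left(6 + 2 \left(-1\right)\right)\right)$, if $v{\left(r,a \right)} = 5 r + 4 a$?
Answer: $38700$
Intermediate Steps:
$v{\left(r,a \right)} = 4 a + 5 r$
$z{\left(j,Y \right)} = Y + j$
$z{\left(-2,v{\left(-5,-4 \right)} \right)} 45 \left(- 5 \left(6 + 2 \left(-1\right)\right)\right) = \left(\left(4 \left(-4\right) + 5 \left(-5\right)\right) - 2\right) 45 \left(- 5 \left(6 + 2 \left(-1\right)\right)\right) = \left(\left(-16 - 25\right) - 2\right) 45 \left(- 5 \left(6 - 2\right)\right) = \left(-41 - 2\right) 45 \left(\left(-5\right) 4\right) = \left(-43\right) 45 \left(-20\right) = \left(-1935\right) \left(-20\right) = 38700$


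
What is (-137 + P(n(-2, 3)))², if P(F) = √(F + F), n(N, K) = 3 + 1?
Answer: 18777 - 548*√2 ≈ 18002.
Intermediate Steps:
n(N, K) = 4
P(F) = √2*√F (P(F) = √(2*F) = √2*√F)
(-137 + P(n(-2, 3)))² = (-137 + √2*√4)² = (-137 + √2*2)² = (-137 + 2*√2)²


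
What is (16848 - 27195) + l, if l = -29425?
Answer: -39772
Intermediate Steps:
(16848 - 27195) + l = (16848 - 27195) - 29425 = -10347 - 29425 = -39772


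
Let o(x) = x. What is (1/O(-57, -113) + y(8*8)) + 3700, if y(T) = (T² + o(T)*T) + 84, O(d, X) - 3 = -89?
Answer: 1029935/86 ≈ 11976.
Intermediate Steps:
O(d, X) = -86 (O(d, X) = 3 - 89 = -86)
y(T) = 84 + 2*T² (y(T) = (T² + T*T) + 84 = (T² + T²) + 84 = 2*T² + 84 = 84 + 2*T²)
(1/O(-57, -113) + y(8*8)) + 3700 = (1/(-86) + (84 + 2*(8*8)²)) + 3700 = (-1/86 + (84 + 2*64²)) + 3700 = (-1/86 + (84 + 2*4096)) + 3700 = (-1/86 + (84 + 8192)) + 3700 = (-1/86 + 8276) + 3700 = 711735/86 + 3700 = 1029935/86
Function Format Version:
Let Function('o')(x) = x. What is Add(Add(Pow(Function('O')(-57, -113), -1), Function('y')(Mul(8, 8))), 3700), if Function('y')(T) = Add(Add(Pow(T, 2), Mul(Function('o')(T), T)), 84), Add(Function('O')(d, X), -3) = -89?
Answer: Rational(1029935, 86) ≈ 11976.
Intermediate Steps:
Function('O')(d, X) = -86 (Function('O')(d, X) = Add(3, -89) = -86)
Function('y')(T) = Add(84, Mul(2, Pow(T, 2))) (Function('y')(T) = Add(Add(Pow(T, 2), Mul(T, T)), 84) = Add(Add(Pow(T, 2), Pow(T, 2)), 84) = Add(Mul(2, Pow(T, 2)), 84) = Add(84, Mul(2, Pow(T, 2))))
Add(Add(Pow(Function('O')(-57, -113), -1), Function('y')(Mul(8, 8))), 3700) = Add(Add(Pow(-86, -1), Add(84, Mul(2, Pow(Mul(8, 8), 2)))), 3700) = Add(Add(Rational(-1, 86), Add(84, Mul(2, Pow(64, 2)))), 3700) = Add(Add(Rational(-1, 86), Add(84, Mul(2, 4096))), 3700) = Add(Add(Rational(-1, 86), Add(84, 8192)), 3700) = Add(Add(Rational(-1, 86), 8276), 3700) = Add(Rational(711735, 86), 3700) = Rational(1029935, 86)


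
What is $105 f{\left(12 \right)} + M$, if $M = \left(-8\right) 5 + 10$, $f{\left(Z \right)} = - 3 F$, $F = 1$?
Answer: $-345$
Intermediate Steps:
$f{\left(Z \right)} = -3$ ($f{\left(Z \right)} = \left(-3\right) 1 = -3$)
$M = -30$ ($M = -40 + 10 = -30$)
$105 f{\left(12 \right)} + M = 105 \left(-3\right) - 30 = -315 - 30 = -345$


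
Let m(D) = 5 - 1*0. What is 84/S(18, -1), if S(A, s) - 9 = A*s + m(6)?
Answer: -21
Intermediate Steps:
m(D) = 5 (m(D) = 5 + 0 = 5)
S(A, s) = 14 + A*s (S(A, s) = 9 + (A*s + 5) = 9 + (5 + A*s) = 14 + A*s)
84/S(18, -1) = 84/(14 + 18*(-1)) = 84/(14 - 18) = 84/(-4) = -¼*84 = -21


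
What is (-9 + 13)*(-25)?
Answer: -100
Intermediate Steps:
(-9 + 13)*(-25) = 4*(-25) = -100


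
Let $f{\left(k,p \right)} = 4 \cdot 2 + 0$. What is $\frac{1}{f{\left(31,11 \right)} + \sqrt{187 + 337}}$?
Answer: $- \frac{2}{115} + \frac{\sqrt{131}}{230} \approx 0.032372$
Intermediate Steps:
$f{\left(k,p \right)} = 8$ ($f{\left(k,p \right)} = 8 + 0 = 8$)
$\frac{1}{f{\left(31,11 \right)} + \sqrt{187 + 337}} = \frac{1}{8 + \sqrt{187 + 337}} = \frac{1}{8 + \sqrt{524}} = \frac{1}{8 + 2 \sqrt{131}}$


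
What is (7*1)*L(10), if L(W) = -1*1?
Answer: -7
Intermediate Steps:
L(W) = -1
(7*1)*L(10) = (7*1)*(-1) = 7*(-1) = -7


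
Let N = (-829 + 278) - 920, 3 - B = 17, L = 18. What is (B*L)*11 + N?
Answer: -4243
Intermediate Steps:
B = -14 (B = 3 - 1*17 = 3 - 17 = -14)
N = -1471 (N = -551 - 920 = -1471)
(B*L)*11 + N = -14*18*11 - 1471 = -252*11 - 1471 = -2772 - 1471 = -4243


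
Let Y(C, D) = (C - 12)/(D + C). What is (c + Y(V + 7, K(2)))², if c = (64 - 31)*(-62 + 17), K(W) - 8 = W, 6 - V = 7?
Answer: 141205689/64 ≈ 2.2063e+6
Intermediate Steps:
V = -1 (V = 6 - 1*7 = 6 - 7 = -1)
K(W) = 8 + W
Y(C, D) = (-12 + C)/(C + D)
c = -1485 (c = 33*(-45) = -1485)
(c + Y(V + 7, K(2)))² = (-1485 + (-12 + (-1 + 7))/((-1 + 7) + (8 + 2)))² = (-1485 + (-12 + 6)/(6 + 10))² = (-1485 - 6/16)² = (-1485 + (1/16)*(-6))² = (-1485 - 3/8)² = (-11883/8)² = 141205689/64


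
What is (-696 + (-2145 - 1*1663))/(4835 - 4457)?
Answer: -2252/189 ≈ -11.915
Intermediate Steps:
(-696 + (-2145 - 1*1663))/(4835 - 4457) = (-696 + (-2145 - 1663))/378 = (-696 - 3808)*(1/378) = -4504*1/378 = -2252/189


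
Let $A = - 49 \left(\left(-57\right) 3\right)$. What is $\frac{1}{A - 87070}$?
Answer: $- \frac{1}{78691} \approx -1.2708 \cdot 10^{-5}$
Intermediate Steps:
$A = 8379$ ($A = \left(-49\right) \left(-171\right) = 8379$)
$\frac{1}{A - 87070} = \frac{1}{8379 - 87070} = \frac{1}{-78691} = - \frac{1}{78691}$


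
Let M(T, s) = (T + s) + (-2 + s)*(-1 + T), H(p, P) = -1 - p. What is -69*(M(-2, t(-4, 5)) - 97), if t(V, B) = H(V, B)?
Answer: 6831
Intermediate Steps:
t(V, B) = -1 - V
M(T, s) = T + s + (-1 + T)*(-2 + s) (M(T, s) = (T + s) + (-1 + T)*(-2 + s) = T + s + (-1 + T)*(-2 + s))
-69*(M(-2, t(-4, 5)) - 97) = -69*((2 - 1*(-2) - 2*(-1 - 1*(-4))) - 97) = -69*((2 + 2 - 2*(-1 + 4)) - 97) = -69*((2 + 2 - 2*3) - 97) = -69*((2 + 2 - 6) - 97) = -69*(-2 - 97) = -69*(-99) = 6831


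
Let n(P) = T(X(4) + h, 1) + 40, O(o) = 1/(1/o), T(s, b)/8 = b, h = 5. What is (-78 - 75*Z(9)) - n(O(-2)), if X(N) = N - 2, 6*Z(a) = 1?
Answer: -277/2 ≈ -138.50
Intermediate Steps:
Z(a) = 1/6 (Z(a) = (1/6)*1 = 1/6)
X(N) = -2 + N
T(s, b) = 8*b
O(o) = o
n(P) = 48 (n(P) = 8*1 + 40 = 8 + 40 = 48)
(-78 - 75*Z(9)) - n(O(-2)) = (-78 - 75*1/6) - 1*48 = (-78 - 25/2) - 48 = -181/2 - 48 = -277/2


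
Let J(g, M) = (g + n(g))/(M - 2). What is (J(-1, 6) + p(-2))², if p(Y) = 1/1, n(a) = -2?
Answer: 1/16 ≈ 0.062500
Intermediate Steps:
p(Y) = 1
J(g, M) = (-2 + g)/(-2 + M) (J(g, M) = (g - 2)/(M - 2) = (-2 + g)/(-2 + M))
(J(-1, 6) + p(-2))² = ((-2 - 1)/(-2 + 6) + 1)² = (-3/4 + 1)² = ((¼)*(-3) + 1)² = (-¾ + 1)² = (¼)² = 1/16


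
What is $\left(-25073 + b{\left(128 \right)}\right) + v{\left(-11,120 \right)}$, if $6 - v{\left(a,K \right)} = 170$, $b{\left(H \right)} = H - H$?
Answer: $-25237$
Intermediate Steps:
$b{\left(H \right)} = 0$
$v{\left(a,K \right)} = -164$ ($v{\left(a,K \right)} = 6 - 170 = -164$)
$\left(-25073 + b{\left(128 \right)}\right) + v{\left(-11,120 \right)} = \left(-25073 + 0\right) - 164 = -25073 - 164 = -25237$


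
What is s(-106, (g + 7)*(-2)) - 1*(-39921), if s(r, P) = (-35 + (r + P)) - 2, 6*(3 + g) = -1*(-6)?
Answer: 39768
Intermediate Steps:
g = -2 (g = -3 + (-1*(-6))/6 = -3 + (1/6)*6 = -3 + 1 = -2)
s(r, P) = -37 + P + r (s(r, P) = (-35 + (P + r)) - 2 = (-35 + P + r) - 2 = -37 + P + r)
s(-106, (g + 7)*(-2)) - 1*(-39921) = (-37 + (-2 + 7)*(-2) - 106) - 1*(-39921) = (-37 + 5*(-2) - 106) + 39921 = (-37 - 10 - 106) + 39921 = -153 + 39921 = 39768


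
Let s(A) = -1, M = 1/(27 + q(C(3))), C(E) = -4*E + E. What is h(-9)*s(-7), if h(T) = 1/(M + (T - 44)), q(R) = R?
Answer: 18/953 ≈ 0.018888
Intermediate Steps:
C(E) = -3*E
M = 1/18 (M = 1/(27 - 3*3) = 1/(27 - 9) = 1/18 ≈ 0.055556)
h(T) = 1/(-791/18 + T) (h(T) = 1/(1/18 + (T - 44)) = 1/(1/18 + (-44 + T)) = 1/(-791/18 + T))
h(-9)*s(-7) = (18/(-791 + 18*(-9)))*(-1) = (18/(-791 - 162))*(-1) = (18/(-953))*(-1) = (18*(-1/953))*(-1) = -18/953*(-1) = 18/953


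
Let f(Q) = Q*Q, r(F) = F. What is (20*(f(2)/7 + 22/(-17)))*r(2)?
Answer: -3440/119 ≈ -28.908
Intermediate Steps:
f(Q) = Q²
(20*(f(2)/7 + 22/(-17)))*r(2) = (20*(2²/7 + 22/(-17)))*2 = (20*(4*(⅐) + 22*(-1/17)))*2 = (20*(4/7 - 22/17))*2 = (20*(-86/119))*2 = -1720/119*2 = -3440/119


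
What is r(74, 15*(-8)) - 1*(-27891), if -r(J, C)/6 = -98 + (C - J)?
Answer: 29643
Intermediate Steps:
r(J, C) = 588 - 6*C + 6*J (r(J, C) = -6*(-98 + (C - J)) = -6*(-98 + C - J) = 588 - 6*C + 6*J)
r(74, 15*(-8)) - 1*(-27891) = (588 - 90*(-8) + 6*74) - 1*(-27891) = (588 - 6*(-120) + 444) + 27891 = (588 + 720 + 444) + 27891 = 1752 + 27891 = 29643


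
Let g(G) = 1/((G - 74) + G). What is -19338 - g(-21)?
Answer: -2243207/116 ≈ -19338.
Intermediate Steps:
g(G) = 1/(-74 + 2*G) (g(G) = 1/((-74 + G) + G) = 1/(-74 + 2*G))
-19338 - g(-21) = -19338 - 1/(2*(-37 - 21)) = -19338 - 1/(2*(-58)) = -19338 - (-1)/(2*58) = -19338 - 1*(-1/116) = -19338 + 1/116 = -2243207/116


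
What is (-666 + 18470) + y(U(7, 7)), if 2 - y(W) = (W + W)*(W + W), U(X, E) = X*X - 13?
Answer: 12622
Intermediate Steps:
U(X, E) = -13 + X**2 (U(X, E) = X**2 - 13 = -13 + X**2)
y(W) = 2 - 4*W**2 (y(W) = 2 - (W + W)*(W + W) = 2 - 2*W*2*W = 2 - 4*W**2)
(-666 + 18470) + y(U(7, 7)) = (-666 + 18470) + (2 - 4*(-13 + 7**2)**2) = 17804 + (2 - 4*(-13 + 49)**2) = 17804 + (2 - 4*36**2) = 17804 + (2 - 4*1296) = 17804 + (2 - 5184) = 17804 - 5182 = 12622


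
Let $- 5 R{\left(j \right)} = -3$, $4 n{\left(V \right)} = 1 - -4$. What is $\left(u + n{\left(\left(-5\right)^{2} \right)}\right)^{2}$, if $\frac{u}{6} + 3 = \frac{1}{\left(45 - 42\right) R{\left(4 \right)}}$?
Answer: $\frac{25921}{144} \approx 180.01$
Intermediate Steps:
$n{\left(V \right)} = \frac{5}{4}$ ($n{\left(V \right)} = \frac{1 - -4}{4} = \frac{1 + 4}{4} = \frac{1}{4} \cdot 5 = \frac{5}{4}$)
$R{\left(j \right)} = \frac{3}{5}$ ($R{\left(j \right)} = \left(- \frac{1}{5}\right) \left(-3\right) = \frac{3}{5}$)
$u = - \frac{44}{3}$ ($u = -18 + 6 \frac{1}{\left(45 - 42\right) \frac{3}{5}} = -18 + 6 \cdot \frac{1}{3} \cdot \frac{5}{3} = -18 + 6 \cdot \frac{5}{9} = -18 + \frac{10}{3} = - \frac{44}{3} \approx -14.667$)
$\left(u + n{\left(\left(-5\right)^{2} \right)}\right)^{2} = \left(- \frac{44}{3} + \frac{5}{4}\right)^{2} = \left(- \frac{161}{12}\right)^{2} = \frac{25921}{144}$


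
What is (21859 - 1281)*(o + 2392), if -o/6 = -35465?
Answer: 4428015196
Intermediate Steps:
o = 212790 (o = -6*(-35465) = 212790)
(21859 - 1281)*(o + 2392) = (21859 - 1281)*(212790 + 2392) = 20578*215182 = 4428015196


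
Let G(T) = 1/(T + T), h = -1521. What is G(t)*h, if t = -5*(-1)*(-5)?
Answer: 1521/50 ≈ 30.420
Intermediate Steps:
t = -25 (t = 5*(-5) = -25)
G(T) = 1/(2*T)
G(t)*h = ((1/2)/(-25))*(-1521) = ((1/2)*(-1/25))*(-1521) = -1/50*(-1521) = 1521/50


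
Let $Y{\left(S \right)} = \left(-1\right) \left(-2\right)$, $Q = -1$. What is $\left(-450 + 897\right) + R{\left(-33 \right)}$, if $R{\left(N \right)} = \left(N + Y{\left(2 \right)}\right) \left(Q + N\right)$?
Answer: $1501$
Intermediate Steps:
$Y{\left(S \right)} = 2$
$R{\left(N \right)} = \left(-1 + N\right) \left(2 + N\right)$ ($R{\left(N \right)} = \left(N + 2\right) \left(-1 + N\right) = \left(2 + N\right) \left(-1 + N\right) = \left(-1 + N\right) \left(2 + N\right)$)
$\left(-450 + 897\right) + R{\left(-33 \right)} = \left(-450 + 897\right) - \left(35 - 1089\right) = 447 - -1054 = 447 + 1054 = 1501$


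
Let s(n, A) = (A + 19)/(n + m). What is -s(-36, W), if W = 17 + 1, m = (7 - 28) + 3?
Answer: 37/54 ≈ 0.68519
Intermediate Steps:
m = -18 (m = -21 + 3 = -18)
W = 18
s(n, A) = (19 + A)/(-18 + n) (s(n, A) = (A + 19)/(n - 18) = (19 + A)/(-18 + n))
-s(-36, W) = -(19 + 18)/(-18 - 36) = -37/(-54) = -(-1)*37/54 = -1*(-37/54) = 37/54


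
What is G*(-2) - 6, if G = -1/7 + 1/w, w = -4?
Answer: -73/14 ≈ -5.2143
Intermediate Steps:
G = -11/28 (G = -1/7 + 1/(-4) = -1*⅐ + 1*(-¼) = -⅐ - ¼ = -11/28 ≈ -0.39286)
G*(-2) - 6 = -11/28*(-2) - 6 = 11/14 - 6 = -73/14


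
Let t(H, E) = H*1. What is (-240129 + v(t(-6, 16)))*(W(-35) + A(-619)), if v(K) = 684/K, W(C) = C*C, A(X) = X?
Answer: -145587258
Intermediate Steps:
t(H, E) = H
W(C) = C²
(-240129 + v(t(-6, 16)))*(W(-35) + A(-619)) = (-240129 + 684/(-6))*((-35)² - 619) = (-240129 + 684*(-⅙))*(1225 - 619) = (-240129 - 114)*606 = -240243*606 = -145587258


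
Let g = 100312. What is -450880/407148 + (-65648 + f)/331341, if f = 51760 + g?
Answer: -9517305944/11242068789 ≈ -0.84658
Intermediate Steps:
f = 152072 (f = 51760 + 100312 = 152072)
-450880/407148 + (-65648 + f)/331341 = -450880/407148 + (-65648 + 152072)/331341 = -450880*1/407148 + 86424*(1/331341) = -112720/101787 + 28808/110447 = -9517305944/11242068789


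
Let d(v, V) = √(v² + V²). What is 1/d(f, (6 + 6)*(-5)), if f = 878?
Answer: √193621/387242 ≈ 0.0011363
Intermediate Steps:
d(v, V) = √(V² + v²)
1/d(f, (6 + 6)*(-5)) = 1/(√(((6 + 6)*(-5))² + 878²)) = 1/(√((12*(-5))² + 770884)) = 1/(√((-60)² + 770884)) = 1/(√(3600 + 770884)) = 1/(√774484) = 1/(2*√193621) = √193621/387242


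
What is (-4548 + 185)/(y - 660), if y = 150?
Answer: 4363/510 ≈ 8.5549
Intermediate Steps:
(-4548 + 185)/(y - 660) = (-4548 + 185)/(150 - 660) = -4363/(-510) = -4363*(-1/510) = 4363/510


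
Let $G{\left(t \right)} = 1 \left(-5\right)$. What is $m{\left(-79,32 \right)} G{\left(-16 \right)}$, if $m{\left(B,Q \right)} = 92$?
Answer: $-460$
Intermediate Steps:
$G{\left(t \right)} = -5$
$m{\left(-79,32 \right)} G{\left(-16 \right)} = 92 \left(-5\right) = -460$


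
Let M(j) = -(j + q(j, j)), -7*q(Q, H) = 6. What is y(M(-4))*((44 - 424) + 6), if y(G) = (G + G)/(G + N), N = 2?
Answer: -3179/6 ≈ -529.83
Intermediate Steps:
q(Q, H) = -6/7 (q(Q, H) = -1/7*6 = -6/7)
M(j) = 6/7 - j (M(j) = -(j - 6/7) = -(-6/7 + j) = 6/7 - j)
y(G) = 2*G/(2 + G) (y(G) = (G + G)/(G + 2) = (2*G)/(2 + G) = 2*G/(2 + G))
y(M(-4))*((44 - 424) + 6) = (2*(6/7 - 1*(-4))/(2 + (6/7 - 1*(-4))))*((44 - 424) + 6) = (2*(6/7 + 4)/(2 + (6/7 + 4)))*(-380 + 6) = (2*(34/7)/(2 + 34/7))*(-374) = (2*(34/7)/(48/7))*(-374) = (2*(34/7)*(7/48))*(-374) = (17/12)*(-374) = -3179/6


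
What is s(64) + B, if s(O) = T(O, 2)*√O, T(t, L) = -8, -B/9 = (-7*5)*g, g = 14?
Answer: 4346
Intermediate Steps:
B = 4410 (B = -9*(-7*5)*14 = -(-315)*14 = -9*(-490) = 4410)
s(O) = -8*√O
s(64) + B = -8*√64 + 4410 = -8*8 + 4410 = -64 + 4410 = 4346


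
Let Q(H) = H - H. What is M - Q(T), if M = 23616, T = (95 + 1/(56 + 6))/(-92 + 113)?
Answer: 23616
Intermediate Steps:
T = 5891/1302 (T = (95 + 1/62)/21 = (95 + 1/62)*(1/21) = (5891/62)*(1/21) = 5891/1302 ≈ 4.5246)
Q(H) = 0
M - Q(T) = 23616 - 1*0 = 23616 + 0 = 23616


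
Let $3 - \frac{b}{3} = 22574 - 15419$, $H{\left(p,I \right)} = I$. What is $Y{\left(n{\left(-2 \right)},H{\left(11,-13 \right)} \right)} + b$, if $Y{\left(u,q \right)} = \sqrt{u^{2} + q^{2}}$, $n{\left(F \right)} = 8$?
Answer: $-21456 + \sqrt{233} \approx -21441.0$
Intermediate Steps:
$b = -21456$ ($b = 9 - 3 \left(22574 - 15419\right) = 9 - 21465 = -21456$)
$Y{\left(u,q \right)} = \sqrt{q^{2} + u^{2}}$
$Y{\left(n{\left(-2 \right)},H{\left(11,-13 \right)} \right)} + b = \sqrt{\left(-13\right)^{2} + 8^{2}} - 21456 = \sqrt{169 + 64} - 21456 = \sqrt{233} - 21456 = -21456 + \sqrt{233}$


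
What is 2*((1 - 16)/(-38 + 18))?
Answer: 3/2 ≈ 1.5000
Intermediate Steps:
2*((1 - 16)/(-38 + 18)) = 2*(-15/(-20)) = 2*(-15*(-1/20)) = 2*(¾) = 3/2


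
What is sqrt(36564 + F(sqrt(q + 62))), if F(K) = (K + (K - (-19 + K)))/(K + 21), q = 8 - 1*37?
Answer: sqrt(767863 + 36565*sqrt(33))/sqrt(21 + sqrt(33)) ≈ 191.22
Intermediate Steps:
q = -29 (q = 8 - 37 = -29)
F(K) = (19 + K)/(21 + K) (F(K) = (K + (K + (19 - K)))/(21 + K) = (K + 19)/(21 + K) = (19 + K)/(21 + K))
sqrt(36564 + F(sqrt(q + 62))) = sqrt(36564 + (19 + sqrt(-29 + 62))/(21 + sqrt(-29 + 62))) = sqrt(36564 + (19 + sqrt(33))/(21 + sqrt(33)))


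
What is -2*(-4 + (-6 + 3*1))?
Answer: 14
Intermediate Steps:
-2*(-4 + (-6 + 3*1)) = -2*(-4 + (-6 + 3)) = -2*(-4 - 3) = -2*(-7) = 14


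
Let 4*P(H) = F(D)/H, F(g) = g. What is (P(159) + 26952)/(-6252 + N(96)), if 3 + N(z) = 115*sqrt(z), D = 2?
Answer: -1191332443/267511670 - 394253902*sqrt(6)/1203802515 ≈ -5.2556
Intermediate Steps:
P(H) = 1/(2*H) (P(H) = (2/H)/4 = 1/(2*H))
N(z) = -3 + 115*sqrt(z)
(P(159) + 26952)/(-6252 + N(96)) = ((1/2)/159 + 26952)/(-6252 + (-3 + 115*sqrt(96))) = ((1/2)*(1/159) + 26952)/(-6252 + (-3 + 115*(4*sqrt(6)))) = (1/318 + 26952)/(-6252 + (-3 + 460*sqrt(6))) = 8570737/(318*(-6255 + 460*sqrt(6)))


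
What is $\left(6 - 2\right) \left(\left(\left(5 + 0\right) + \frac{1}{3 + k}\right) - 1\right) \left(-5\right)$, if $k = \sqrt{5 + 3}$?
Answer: $-140 + 40 \sqrt{2} \approx -83.431$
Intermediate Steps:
$k = 2 \sqrt{2}$ ($k = \sqrt{8} = 2 \sqrt{2} \approx 2.8284$)
$\left(6 - 2\right) \left(\left(\left(5 + 0\right) + \frac{1}{3 + k}\right) - 1\right) \left(-5\right) = \left(6 - 2\right) \left(\left(\left(5 + 0\right) + \frac{1}{3 + 2 \sqrt{2}}\right) - 1\right) \left(-5\right) = \left(6 - 2\right) \left(\left(5 + \frac{1}{3 + 2 \sqrt{2}}\right) - 1\right) \left(-5\right) = 4 \left(4 + \frac{1}{3 + 2 \sqrt{2}}\right) \left(-5\right) = 4 \left(-20 - \frac{5}{3 + 2 \sqrt{2}}\right) = -80 - \frac{20}{3 + 2 \sqrt{2}}$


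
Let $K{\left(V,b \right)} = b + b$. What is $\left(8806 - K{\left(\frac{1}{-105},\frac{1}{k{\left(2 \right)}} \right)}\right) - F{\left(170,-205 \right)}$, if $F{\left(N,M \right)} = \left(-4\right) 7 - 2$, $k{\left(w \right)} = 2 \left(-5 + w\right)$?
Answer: $\frac{26509}{3} \approx 8836.3$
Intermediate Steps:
$k{\left(w \right)} = -10 + 2 w$
$F{\left(N,M \right)} = -30$ ($F{\left(N,M \right)} = -28 - 2 = -30$)
$K{\left(V,b \right)} = 2 b$
$\left(8806 - K{\left(\frac{1}{-105},\frac{1}{k{\left(2 \right)}} \right)}\right) - F{\left(170,-205 \right)} = \left(8806 - \frac{2}{-10 + 2 \cdot 2}\right) - -30 = \left(8806 - \frac{2}{-10 + 4}\right) + 30 = \left(8806 - \frac{2}{-6}\right) + 30 = \left(8806 - 2 \left(- \frac{1}{6}\right)\right) + 30 = \left(8806 - - \frac{1}{3}\right) + 30 = \left(8806 + \frac{1}{3}\right) + 30 = \frac{26419}{3} + 30 = \frac{26509}{3}$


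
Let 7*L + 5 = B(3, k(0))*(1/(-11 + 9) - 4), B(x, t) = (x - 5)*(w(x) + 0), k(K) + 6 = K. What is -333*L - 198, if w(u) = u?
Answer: -8712/7 ≈ -1244.6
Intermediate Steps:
k(K) = -6 + K
B(x, t) = x*(-5 + x) (B(x, t) = (x - 5)*(x + 0) = (-5 + x)*x = x*(-5 + x))
L = 22/7 (L = -5/7 + ((3*(-5 + 3))*(1/(-11 + 9) - 4))/7 = -5/7 + ((3*(-2))*(1/(-2) - 4))/7 = -5/7 + (-6*(-½ - 4))/7 = -5/7 + (-6*(-9/2))/7 = -5/7 + (⅐)*27 = -5/7 + 27/7 = 22/7 ≈ 3.1429)
-333*L - 198 = -333*22/7 - 198 = -7326/7 - 198 = -8712/7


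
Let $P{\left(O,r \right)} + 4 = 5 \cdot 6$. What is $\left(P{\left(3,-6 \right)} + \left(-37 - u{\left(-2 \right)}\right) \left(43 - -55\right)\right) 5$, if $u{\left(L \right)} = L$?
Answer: $-17020$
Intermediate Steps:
$P{\left(O,r \right)} = 26$ ($P{\left(O,r \right)} = -4 + 5 \cdot 6 = -4 + 30 = 26$)
$\left(P{\left(3,-6 \right)} + \left(-37 - u{\left(-2 \right)}\right) \left(43 - -55\right)\right) 5 = \left(26 + \left(-37 - -2\right) \left(43 - -55\right)\right) 5 = \left(26 + \left(-37 + 2\right) \left(43 + 55\right)\right) 5 = \left(26 - 3430\right) 5 = \left(-3404\right) 5 = -17020$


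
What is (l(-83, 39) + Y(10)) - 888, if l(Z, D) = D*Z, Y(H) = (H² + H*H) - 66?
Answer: -3991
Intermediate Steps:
Y(H) = -66 + 2*H² (Y(H) = (H² + H²) - 66 = 2*H² - 66 = -66 + 2*H²)
(l(-83, 39) + Y(10)) - 888 = (39*(-83) + (-66 + 2*10²)) - 888 = (-3237 + (-66 + 2*100)) - 888 = (-3237 + (-66 + 200)) - 888 = (-3237 + 134) - 888 = -3103 - 888 = -3991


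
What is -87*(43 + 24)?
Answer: -5829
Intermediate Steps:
-87*(43 + 24) = -87*67 = -5829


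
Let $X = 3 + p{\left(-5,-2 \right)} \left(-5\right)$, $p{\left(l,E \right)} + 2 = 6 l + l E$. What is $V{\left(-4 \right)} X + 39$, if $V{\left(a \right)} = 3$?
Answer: $378$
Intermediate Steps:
$p{\left(l,E \right)} = -2 + 6 l + E l$ ($p{\left(l,E \right)} = -2 + \left(6 l + l E\right) = -2 + \left(6 l + E l\right) = -2 + 6 l + E l$)
$X = 113$ ($X = 3 + \left(-2 + 6 \left(-5\right) - -10\right) \left(-5\right) = 3 + \left(-2 - 30 + 10\right) \left(-5\right) = 3 - -110 = 3 + 110 = 113$)
$V{\left(-4 \right)} X + 39 = 3 \cdot 113 + 39 = 339 + 39 = 378$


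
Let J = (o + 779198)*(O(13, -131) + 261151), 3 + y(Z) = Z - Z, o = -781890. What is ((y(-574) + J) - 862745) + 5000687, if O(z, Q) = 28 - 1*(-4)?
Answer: -698966697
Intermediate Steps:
O(z, Q) = 32 (O(z, Q) = 28 + 4 = 32)
y(Z) = -3 (y(Z) = -3 + (Z - Z) = -3 + 0 = -3)
J = -703104636 (J = (-781890 + 779198)*(32 + 261151) = -2692*261183 = -703104636)
((y(-574) + J) - 862745) + 5000687 = ((-3 - 703104636) - 862745) + 5000687 = (-703104639 - 862745) + 5000687 = -703967384 + 5000687 = -698966697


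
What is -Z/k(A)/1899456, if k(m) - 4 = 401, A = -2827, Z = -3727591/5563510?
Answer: 3727591/4279895192476800 ≈ 8.7095e-10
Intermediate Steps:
Z = -3727591/5563510 (Z = -3727591*1/5563510 = -3727591/5563510 ≈ -0.67001)
k(m) = 405 (k(m) = 4 + 401 = 405)
-Z/k(A)/1899456 = -(-3727591/5563510/405)/1899456 = -(-3727591/5563510*1/405)/1899456 = -(-3727591)/(2253221550*1899456) = -1*(-3727591/4279895192476800) = 3727591/4279895192476800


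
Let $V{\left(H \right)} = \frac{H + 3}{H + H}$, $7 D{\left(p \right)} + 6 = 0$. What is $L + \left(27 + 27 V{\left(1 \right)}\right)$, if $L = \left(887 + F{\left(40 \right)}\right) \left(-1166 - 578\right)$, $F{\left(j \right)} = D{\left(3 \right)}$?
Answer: $- \frac{10817465}{7} \approx -1.5454 \cdot 10^{6}$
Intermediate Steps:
$D{\left(p \right)} = - \frac{6}{7}$ ($D{\left(p \right)} = - \frac{6}{7} + \frac{1}{7} \cdot 0 = - \frac{6}{7} + 0 = - \frac{6}{7}$)
$V{\left(H \right)} = \frac{3 + H}{2 H}$
$F{\left(j \right)} = - \frac{6}{7}$
$L = - \frac{10818032}{7}$ ($L = \left(887 - \frac{6}{7}\right) \left(-1166 - 578\right) = \frac{6203}{7} \left(-1744\right) = - \frac{10818032}{7} \approx -1.5454 \cdot 10^{6}$)
$L + \left(27 + 27 V{\left(1 \right)}\right) = - \frac{10818032}{7} + \left(27 + 27 \frac{3 + 1}{2 \cdot 1}\right) = - \frac{10818032}{7} + \left(27 + 27 \cdot \frac{1}{2} \cdot 1 \cdot 4\right) = - \frac{10818032}{7} + \left(27 + 27 \cdot 2\right) = - \frac{10818032}{7} + \left(27 + 54\right) = - \frac{10818032}{7} + 81 = - \frac{10817465}{7}$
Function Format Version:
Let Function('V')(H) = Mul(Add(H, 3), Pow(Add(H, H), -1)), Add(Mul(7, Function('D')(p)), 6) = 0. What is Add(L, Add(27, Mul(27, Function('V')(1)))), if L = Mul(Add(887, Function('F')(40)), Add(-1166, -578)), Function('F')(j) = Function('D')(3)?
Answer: Rational(-10817465, 7) ≈ -1.5454e+6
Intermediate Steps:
Function('D')(p) = Rational(-6, 7) (Function('D')(p) = Add(Rational(-6, 7), Mul(Rational(1, 7), 0)) = Add(Rational(-6, 7), 0) = Rational(-6, 7))
Function('V')(H) = Mul(Rational(1, 2), Pow(H, -1), Add(3, H)) (Function('V')(H) = Mul(Add(3, H), Pow(Mul(2, H), -1)) = Mul(Add(3, H), Mul(Rational(1, 2), Pow(H, -1))) = Mul(Rational(1, 2), Pow(H, -1), Add(3, H)))
Function('F')(j) = Rational(-6, 7)
L = Rational(-10818032, 7) (L = Mul(Add(887, Rational(-6, 7)), Add(-1166, -578)) = Mul(Rational(6203, 7), -1744) = Rational(-10818032, 7) ≈ -1.5454e+6)
Add(L, Add(27, Mul(27, Function('V')(1)))) = Add(Rational(-10818032, 7), Add(27, Mul(27, Mul(Rational(1, 2), Pow(1, -1), Add(3, 1))))) = Add(Rational(-10818032, 7), Add(27, Mul(27, Mul(Rational(1, 2), 1, 4)))) = Add(Rational(-10818032, 7), Add(27, Mul(27, 2))) = Add(Rational(-10818032, 7), Add(27, 54)) = Add(Rational(-10818032, 7), 81) = Rational(-10817465, 7)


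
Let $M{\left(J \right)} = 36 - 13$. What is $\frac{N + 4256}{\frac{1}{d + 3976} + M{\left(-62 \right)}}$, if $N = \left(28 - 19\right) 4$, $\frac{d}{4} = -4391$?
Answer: $\frac{58319696}{312523} \approx 186.61$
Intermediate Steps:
$d = -17564$ ($d = 4 \left(-4391\right) = -17564$)
$M{\left(J \right)} = 23$
$N = 36$ ($N = 9 \cdot 4 = 36$)
$\frac{N + 4256}{\frac{1}{d + 3976} + M{\left(-62 \right)}} = \frac{36 + 4256}{\frac{1}{-17564 + 3976} + 23} = \frac{4292}{\frac{1}{-13588} + 23} = \frac{4292}{- \frac{1}{13588} + 23} = \frac{4292}{\frac{312523}{13588}} = 4292 \cdot \frac{13588}{312523} = \frac{58319696}{312523}$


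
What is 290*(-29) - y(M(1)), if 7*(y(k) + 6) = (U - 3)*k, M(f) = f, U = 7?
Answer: -58832/7 ≈ -8404.6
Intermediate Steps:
y(k) = -6 + 4*k/7 (y(k) = -6 + ((7 - 3)*k)/7 = -6 + (4*k)/7 = -6 + 4*k/7)
290*(-29) - y(M(1)) = 290*(-29) - (-6 + (4/7)*1) = -8410 - (-6 + 4/7) = -8410 - 1*(-38/7) = -8410 + 38/7 = -58832/7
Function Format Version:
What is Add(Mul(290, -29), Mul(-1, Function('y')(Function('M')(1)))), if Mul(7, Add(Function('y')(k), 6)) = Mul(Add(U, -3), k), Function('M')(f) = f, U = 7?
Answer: Rational(-58832, 7) ≈ -8404.6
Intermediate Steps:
Function('y')(k) = Add(-6, Mul(Rational(4, 7), k)) (Function('y')(k) = Add(-6, Mul(Rational(1, 7), Mul(Add(7, -3), k))) = Add(-6, Mul(Rational(1, 7), Mul(4, k))) = Add(-6, Mul(Rational(4, 7), k)))
Add(Mul(290, -29), Mul(-1, Function('y')(Function('M')(1)))) = Add(Mul(290, -29), Mul(-1, Add(-6, Mul(Rational(4, 7), 1)))) = Add(-8410, Mul(-1, Add(-6, Rational(4, 7)))) = Add(-8410, Mul(-1, Rational(-38, 7))) = Add(-8410, Rational(38, 7)) = Rational(-58832, 7)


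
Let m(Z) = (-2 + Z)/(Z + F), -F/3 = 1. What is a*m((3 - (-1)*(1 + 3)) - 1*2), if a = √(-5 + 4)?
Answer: 3*I/2 ≈ 1.5*I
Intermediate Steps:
F = -3 (F = -3*1 = -3)
m(Z) = (-2 + Z)/(-3 + Z) (m(Z) = (-2 + Z)/(Z - 3) = (-2 + Z)/(-3 + Z))
a = I (a = √(-1) = I ≈ 1.0*I)
a*m((3 - (-1)*(1 + 3)) - 1*2) = I*((-2 + ((3 - (-1)*(1 + 3)) - 1*2))/(-3 + ((3 - (-1)*(1 + 3)) - 1*2))) = I*((-2 + ((3 - (-1)*4) - 2))/(-3 + ((3 - (-1)*4) - 2))) = I*((-2 + ((3 - 1*(-4)) - 2))/(-3 + ((3 - 1*(-4)) - 2))) = I*((-2 + ((3 + 4) - 2))/(-3 + ((3 + 4) - 2))) = I*((-2 + (7 - 2))/(-3 + (7 - 2))) = I*((-2 + 5)/(-3 + 5)) = I*(3/2) = 3*I/2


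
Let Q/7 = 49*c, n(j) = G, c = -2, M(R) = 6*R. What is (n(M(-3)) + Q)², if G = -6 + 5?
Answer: 471969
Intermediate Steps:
G = -1
n(j) = -1
Q = -686 (Q = 7*(49*(-2)) = 7*(-98) = -686)
(n(M(-3)) + Q)² = (-1 - 686)² = (-687)² = 471969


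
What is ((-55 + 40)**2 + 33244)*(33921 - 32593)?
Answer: 44446832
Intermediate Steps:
((-55 + 40)**2 + 33244)*(33921 - 32593) = ((-15)**2 + 33244)*1328 = (225 + 33244)*1328 = 33469*1328 = 44446832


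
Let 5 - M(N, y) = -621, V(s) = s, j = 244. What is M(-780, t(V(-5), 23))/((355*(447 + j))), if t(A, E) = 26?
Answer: 626/245305 ≈ 0.0025519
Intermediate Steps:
M(N, y) = 626 (M(N, y) = 5 - 1*(-621) = 5 + 621 = 626)
M(-780, t(V(-5), 23))/((355*(447 + j))) = 626/((355*(447 + 244))) = 626/((355*691)) = 626/245305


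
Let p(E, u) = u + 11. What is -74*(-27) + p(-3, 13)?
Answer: 2022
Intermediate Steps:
p(E, u) = 11 + u
-74*(-27) + p(-3, 13) = -74*(-27) + (11 + 13) = 1998 + 24 = 2022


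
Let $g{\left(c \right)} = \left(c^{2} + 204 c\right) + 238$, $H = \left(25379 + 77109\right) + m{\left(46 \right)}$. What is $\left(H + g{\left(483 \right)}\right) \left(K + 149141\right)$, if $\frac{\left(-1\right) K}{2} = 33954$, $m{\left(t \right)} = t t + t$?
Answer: $35475182197$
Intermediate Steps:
$m{\left(t \right)} = t + t^{2}$ ($m{\left(t \right)} = t^{2} + t = t + t^{2}$)
$K = -67908$ ($K = \left(-2\right) 33954 = -67908$)
$H = 104650$ ($H = \left(25379 + 77109\right) + 46 \left(1 + 46\right) = 102488 + 46 \cdot 47 = 102488 + 2162 = 104650$)
$g{\left(c \right)} = 238 + c^{2} + 204 c$
$\left(H + g{\left(483 \right)}\right) \left(K + 149141\right) = \left(104650 + \left(238 + 483^{2} + 204 \cdot 483\right)\right) \left(-67908 + 149141\right) = \left(104650 + \left(238 + 233289 + 98532\right)\right) 81233 = \left(104650 + 332059\right) 81233 = 436709 \cdot 81233 = 35475182197$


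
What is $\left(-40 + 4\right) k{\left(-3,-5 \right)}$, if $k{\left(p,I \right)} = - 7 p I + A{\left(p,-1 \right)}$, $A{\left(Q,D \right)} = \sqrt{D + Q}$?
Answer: $3780 - 72 i \approx 3780.0 - 72.0 i$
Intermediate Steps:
$k{\left(p,I \right)} = \sqrt{-1 + p} - 7 I p$ ($k{\left(p,I \right)} = - 7 p I + \sqrt{-1 + p} = - 7 I p + \sqrt{-1 + p} = \sqrt{-1 + p} - 7 I p$)
$\left(-40 + 4\right) k{\left(-3,-5 \right)} = \left(-40 + 4\right) \left(\sqrt{-1 - 3} - \left(-35\right) \left(-3\right)\right) = - 36 \left(\sqrt{-4} - 105\right) = - 36 \left(2 i - 105\right) = - 36 \left(-105 + 2 i\right) = 3780 - 72 i$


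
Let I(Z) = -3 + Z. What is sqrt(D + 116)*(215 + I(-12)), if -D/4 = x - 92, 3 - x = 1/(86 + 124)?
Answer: 40*sqrt(5204010)/21 ≈ 4345.2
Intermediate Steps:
x = 629/210 (x = 3 - 1/(86 + 124) = 3 - 1/210 = 629/210 ≈ 2.9952)
D = 37382/105 (D = -4*(629/210 - 92) = -4*(-18691/210) = 37382/105 ≈ 356.02)
sqrt(D + 116)*(215 + I(-12)) = sqrt(37382/105 + 116)*(215 + (-3 - 12)) = sqrt(49562/105)*(215 - 15) = (sqrt(5204010)/105)*200 = 40*sqrt(5204010)/21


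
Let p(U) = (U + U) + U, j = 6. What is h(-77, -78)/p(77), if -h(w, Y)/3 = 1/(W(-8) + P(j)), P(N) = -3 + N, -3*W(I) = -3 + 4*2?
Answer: -3/308 ≈ -0.0097403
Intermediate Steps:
W(I) = -5/3 (W(I) = -(-3 + 4*2)/3 = -(-3 + 8)/3 = -⅓*5 = -5/3)
p(U) = 3*U (p(U) = 2*U + U = 3*U)
h(w, Y) = -9/4 (h(w, Y) = -3/(-5/3 + (-3 + 6)) = -3/(-5/3 + 3) = -3/4/3 = -3*¾ = -9/4)
h(-77, -78)/p(77) = -9/(4*(3*77)) = -9/4/231 = -9/4*1/231 = -3/308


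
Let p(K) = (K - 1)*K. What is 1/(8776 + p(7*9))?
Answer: 1/12682 ≈ 7.8852e-5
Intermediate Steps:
p(K) = K*(-1 + K) (p(K) = (-1 + K)*K = K*(-1 + K))
1/(8776 + p(7*9)) = 1/(8776 + (7*9)*(-1 + 7*9)) = 1/(8776 + 63*(-1 + 63)) = 1/(8776 + 63*62) = 1/(8776 + 3906) = 1/12682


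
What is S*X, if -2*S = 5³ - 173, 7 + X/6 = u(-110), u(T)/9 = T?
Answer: -143568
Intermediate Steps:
u(T) = 9*T
X = -5982 (X = -42 + 6*(9*(-110)) = -42 + 6*(-990) = -42 - 5940 = -5982)
S = 24 (S = -(5³ - 173)/2 = -(125 - 173)/2 = -½*(-48) = 24)
S*X = 24*(-5982) = -143568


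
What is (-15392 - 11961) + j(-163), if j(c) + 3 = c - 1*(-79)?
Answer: -27440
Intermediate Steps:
j(c) = 76 + c (j(c) = -3 + (c - 1*(-79)) = -3 + (c + 79) = -3 + (79 + c) = 76 + c)
(-15392 - 11961) + j(-163) = (-15392 - 11961) + (76 - 163) = -27353 - 87 = -27440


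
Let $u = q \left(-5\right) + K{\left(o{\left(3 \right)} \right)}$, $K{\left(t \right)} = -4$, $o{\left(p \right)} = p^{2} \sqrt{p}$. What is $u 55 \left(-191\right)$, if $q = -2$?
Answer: $-63030$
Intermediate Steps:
$o{\left(p \right)} = p^{\frac{5}{2}}$
$u = 6$ ($u = \left(-2\right) \left(-5\right) - 4 = 10 - 4 = 6$)
$u 55 \left(-191\right) = 6 \cdot 55 \left(-191\right) = 330 \left(-191\right) = -63030$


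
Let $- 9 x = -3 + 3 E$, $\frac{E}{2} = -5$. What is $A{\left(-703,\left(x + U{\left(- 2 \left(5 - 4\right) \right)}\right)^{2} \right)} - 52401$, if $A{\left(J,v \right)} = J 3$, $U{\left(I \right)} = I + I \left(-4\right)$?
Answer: $-54510$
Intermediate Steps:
$E = -10$ ($E = 2 \left(-5\right) = -10$)
$U{\left(I \right)} = - 3 I$ ($U{\left(I \right)} = I - 4 I = - 3 I$)
$x = \frac{11}{3}$ ($x = - \frac{-3 + 3 \left(-10\right)}{9} = - \frac{-3 - 30}{9} = \left(- \frac{1}{9}\right) \left(-33\right) = \frac{11}{3} \approx 3.6667$)
$A{\left(J,v \right)} = 3 J$
$A{\left(-703,\left(x + U{\left(- 2 \left(5 - 4\right) \right)}\right)^{2} \right)} - 52401 = 3 \left(-703\right) - 52401 = -2109 - 52401 = -54510$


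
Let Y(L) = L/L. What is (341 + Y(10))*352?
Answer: 120384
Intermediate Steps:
Y(L) = 1
(341 + Y(10))*352 = (341 + 1)*352 = 342*352 = 120384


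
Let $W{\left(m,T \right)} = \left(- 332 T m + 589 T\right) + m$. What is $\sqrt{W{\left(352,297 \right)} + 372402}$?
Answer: $i \sqrt{34160921} \approx 5844.7 i$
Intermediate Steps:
$W{\left(m,T \right)} = m + 589 T - 332 T m$ ($W{\left(m,T \right)} = \left(- 332 T m + 589 T\right) + m = \left(589 T - 332 T m\right) + m = m + 589 T - 332 T m$)
$\sqrt{W{\left(352,297 \right)} + 372402} = \sqrt{\left(352 + 589 \cdot 297 - 98604 \cdot 352\right) + 372402} = \sqrt{\left(352 + 174933 - 34708608\right) + 372402} = \sqrt{-34533323 + 372402} = \sqrt{-34160921} = i \sqrt{34160921}$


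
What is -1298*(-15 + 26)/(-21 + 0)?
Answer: 14278/21 ≈ 679.90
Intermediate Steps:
-1298*(-15 + 26)/(-21 + 0) = -14278/(-21) = -14278*(-1)/21 = -1298*(-11/21) = 14278/21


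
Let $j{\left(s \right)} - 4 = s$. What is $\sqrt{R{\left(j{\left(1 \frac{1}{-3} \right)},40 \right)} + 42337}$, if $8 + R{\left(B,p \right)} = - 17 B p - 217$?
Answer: $\frac{2 \sqrt{89142}}{3} \approx 199.04$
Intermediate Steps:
$j{\left(s \right)} = 4 + s$
$R{\left(B,p \right)} = -225 - 17 B p$ ($R{\left(B,p \right)} = -8 + \left(- 17 B p - 217\right) = -8 - \left(217 + 17 B p\right) = -225 - 17 B p$)
$\sqrt{R{\left(j{\left(1 \frac{1}{-3} \right)},40 \right)} + 42337} = \sqrt{\left(-225 - 17 \left(4 + 1 \frac{1}{-3}\right) 40\right) + 42337} = \sqrt{\left(-225 - 17 \left(4 + 1 \left(- \frac{1}{3}\right)\right) 40\right) + 42337} = \sqrt{\left(-225 - 17 \left(4 - \frac{1}{3}\right) 40\right) + 42337} = \sqrt{\left(-225 - \frac{187}{3} \cdot 40\right) + 42337} = \sqrt{\left(-225 - \frac{7480}{3}\right) + 42337} = \sqrt{- \frac{8155}{3} + 42337} = \sqrt{\frac{118856}{3}} = \frac{2 \sqrt{89142}}{3}$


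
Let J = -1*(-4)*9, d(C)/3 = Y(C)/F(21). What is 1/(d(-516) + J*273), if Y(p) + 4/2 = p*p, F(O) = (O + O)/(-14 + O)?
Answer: 1/142955 ≈ 6.9952e-6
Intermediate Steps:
F(O) = 2*O/(-14 + O) (F(O) = (2*O)/(-14 + O) = 2*O/(-14 + O))
Y(p) = -2 + p² (Y(p) = -2 + p*p = -2 + p²)
d(C) = -1 + C²/2 (d(C) = 3*((-2 + C²)/((2*21/(-14 + 21)))) = 3*((-2 + C²)/((2*21/7))) = 3*((-2 + C²)/((2*21*(⅐)))) = 3*((-2 + C²)/6) = 3*((-2 + C²)*(⅙)) = 3*(-⅓ + C²/6) = -1 + C²/2)
J = 36 (J = 4*9 = 36)
1/(d(-516) + J*273) = 1/((-1 + (½)*(-516)²) + 36*273) = 1/((-1 + (½)*266256) + 9828) = 1/((-1 + 133128) + 9828) = 1/(133127 + 9828) = 1/142955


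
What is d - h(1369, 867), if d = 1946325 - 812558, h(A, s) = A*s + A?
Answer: -54525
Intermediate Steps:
h(A, s) = A + A*s
d = 1133767
d - h(1369, 867) = 1133767 - 1369*(1 + 867) = 1133767 - 1369*868 = 1133767 - 1*1188292 = 1133767 - 1188292 = -54525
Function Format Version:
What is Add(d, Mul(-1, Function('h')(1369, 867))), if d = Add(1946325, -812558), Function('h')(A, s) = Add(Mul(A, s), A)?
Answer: -54525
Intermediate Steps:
Function('h')(A, s) = Add(A, Mul(A, s))
d = 1133767
Add(d, Mul(-1, Function('h')(1369, 867))) = Add(1133767, Mul(-1, Mul(1369, Add(1, 867)))) = Add(1133767, Mul(-1, Mul(1369, 868))) = Add(1133767, Mul(-1, 1188292)) = Add(1133767, -1188292) = -54525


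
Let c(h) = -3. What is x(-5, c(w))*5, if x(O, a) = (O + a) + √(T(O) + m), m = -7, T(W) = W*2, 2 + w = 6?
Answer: -40 + 5*I*√17 ≈ -40.0 + 20.616*I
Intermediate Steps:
w = 4 (w = -2 + 6 = 4)
T(W) = 2*W
x(O, a) = O + a + √(-7 + 2*O) (x(O, a) = (O + a) + √(2*O - 7) = (O + a) + √(-7 + 2*O) = O + a + √(-7 + 2*O))
x(-5, c(w))*5 = (-5 - 3 + √(-7 + 2*(-5)))*5 = (-5 - 3 + √(-7 - 10))*5 = (-5 - 3 + √(-17))*5 = (-5 - 3 + I*√17)*5 = (-8 + I*√17)*5 = -40 + 5*I*√17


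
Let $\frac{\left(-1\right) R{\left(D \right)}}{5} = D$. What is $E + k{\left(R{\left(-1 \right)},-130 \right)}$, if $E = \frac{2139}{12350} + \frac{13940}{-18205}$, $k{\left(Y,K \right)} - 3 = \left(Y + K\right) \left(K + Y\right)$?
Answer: $\frac{702707474099}{44966350} \approx 15627.0$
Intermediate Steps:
$R{\left(D \right)} = - 5 D$
$k{\left(Y,K \right)} = 3 + \left(K + Y\right)^{2}$ ($k{\left(Y,K \right)} = 3 + \left(Y + K\right) \left(K + Y\right) = 3 + \left(K + Y\right) \left(K + Y\right) = 3 + \left(K + Y\right)^{2}$)
$E = - \frac{26643701}{44966350}$ ($E = 2139 \cdot \frac{1}{12350} + 13940 \left(- \frac{1}{18205}\right) = \frac{2139}{12350} - \frac{2788}{3641} = - \frac{26643701}{44966350} \approx -0.59253$)
$E + k{\left(R{\left(-1 \right)},-130 \right)} = - \frac{26643701}{44966350} + \left(3 + \left(-130 - -5\right)^{2}\right) = - \frac{26643701}{44966350} + \left(3 + \left(-130 + 5\right)^{2}\right) = - \frac{26643701}{44966350} + \left(3 + \left(-125\right)^{2}\right) = - \frac{26643701}{44966350} + \left(3 + 15625\right) = - \frac{26643701}{44966350} + 15628 = \frac{702707474099}{44966350}$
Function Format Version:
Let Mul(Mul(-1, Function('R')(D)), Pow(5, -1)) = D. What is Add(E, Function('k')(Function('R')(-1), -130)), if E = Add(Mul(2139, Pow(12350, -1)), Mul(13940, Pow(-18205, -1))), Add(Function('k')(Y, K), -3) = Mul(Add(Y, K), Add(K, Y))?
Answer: Rational(702707474099, 44966350) ≈ 15627.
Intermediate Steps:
Function('R')(D) = Mul(-5, D)
Function('k')(Y, K) = Add(3, Pow(Add(K, Y), 2)) (Function('k')(Y, K) = Add(3, Mul(Add(Y, K), Add(K, Y))) = Add(3, Mul(Add(K, Y), Add(K, Y))) = Add(3, Pow(Add(K, Y), 2)))
E = Rational(-26643701, 44966350) (E = Add(Mul(2139, Rational(1, 12350)), Mul(13940, Rational(-1, 18205))) = Add(Rational(2139, 12350), Rational(-2788, 3641)) = Rational(-26643701, 44966350) ≈ -0.59253)
Add(E, Function('k')(Function('R')(-1), -130)) = Add(Rational(-26643701, 44966350), Add(3, Pow(Add(-130, Mul(-5, -1)), 2))) = Add(Rational(-26643701, 44966350), Add(3, Pow(Add(-130, 5), 2))) = Add(Rational(-26643701, 44966350), Add(3, Pow(-125, 2))) = Add(Rational(-26643701, 44966350), Add(3, 15625)) = Add(Rational(-26643701, 44966350), 15628) = Rational(702707474099, 44966350)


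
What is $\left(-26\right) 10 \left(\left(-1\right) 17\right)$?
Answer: $4420$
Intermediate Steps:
$\left(-26\right) 10 \left(\left(-1\right) 17\right) = \left(-260\right) \left(-17\right) = 4420$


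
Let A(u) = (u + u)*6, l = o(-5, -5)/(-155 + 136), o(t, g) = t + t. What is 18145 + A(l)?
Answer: 344875/19 ≈ 18151.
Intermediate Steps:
o(t, g) = 2*t
l = 10/19 (l = (2*(-5))/(-155 + 136) = -10/(-19) = -1/19*(-10) = 10/19 ≈ 0.52632)
A(u) = 12*u (A(u) = (2*u)*6 = 12*u)
18145 + A(l) = 18145 + 12*(10/19) = 18145 + 120/19 = 344875/19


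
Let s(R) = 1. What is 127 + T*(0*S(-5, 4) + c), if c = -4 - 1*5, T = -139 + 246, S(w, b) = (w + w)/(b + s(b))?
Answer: -836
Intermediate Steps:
S(w, b) = 2*w/(1 + b) (S(w, b) = (w + w)/(b + 1) = (2*w)/(1 + b) = 2*w/(1 + b))
T = 107
c = -9 (c = -4 - 5 = -9)
127 + T*(0*S(-5, 4) + c) = 127 + 107*(0*(2*(-5)/(1 + 4)) - 9) = 127 + 107*(0*(2*(-5)/5) - 9) = 127 + 107*(0*(2*(-5)*(⅕)) - 9) = 127 + 107*(0*(-2) - 9) = 127 + 107*(0 - 9) = 127 + 107*(-9) = 127 - 963 = -836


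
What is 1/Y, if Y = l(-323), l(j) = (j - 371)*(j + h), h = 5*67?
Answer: -1/8328 ≈ -0.00012008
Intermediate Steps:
h = 335
l(j) = (-371 + j)*(335 + j) (l(j) = (j - 371)*(j + 335) = (-371 + j)*(335 + j))
Y = -8328 (Y = -124285 + (-323)² - 36*(-323) = -124285 + 104329 + 11628 = -8328)
1/Y = 1/(-8328) = -1/8328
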